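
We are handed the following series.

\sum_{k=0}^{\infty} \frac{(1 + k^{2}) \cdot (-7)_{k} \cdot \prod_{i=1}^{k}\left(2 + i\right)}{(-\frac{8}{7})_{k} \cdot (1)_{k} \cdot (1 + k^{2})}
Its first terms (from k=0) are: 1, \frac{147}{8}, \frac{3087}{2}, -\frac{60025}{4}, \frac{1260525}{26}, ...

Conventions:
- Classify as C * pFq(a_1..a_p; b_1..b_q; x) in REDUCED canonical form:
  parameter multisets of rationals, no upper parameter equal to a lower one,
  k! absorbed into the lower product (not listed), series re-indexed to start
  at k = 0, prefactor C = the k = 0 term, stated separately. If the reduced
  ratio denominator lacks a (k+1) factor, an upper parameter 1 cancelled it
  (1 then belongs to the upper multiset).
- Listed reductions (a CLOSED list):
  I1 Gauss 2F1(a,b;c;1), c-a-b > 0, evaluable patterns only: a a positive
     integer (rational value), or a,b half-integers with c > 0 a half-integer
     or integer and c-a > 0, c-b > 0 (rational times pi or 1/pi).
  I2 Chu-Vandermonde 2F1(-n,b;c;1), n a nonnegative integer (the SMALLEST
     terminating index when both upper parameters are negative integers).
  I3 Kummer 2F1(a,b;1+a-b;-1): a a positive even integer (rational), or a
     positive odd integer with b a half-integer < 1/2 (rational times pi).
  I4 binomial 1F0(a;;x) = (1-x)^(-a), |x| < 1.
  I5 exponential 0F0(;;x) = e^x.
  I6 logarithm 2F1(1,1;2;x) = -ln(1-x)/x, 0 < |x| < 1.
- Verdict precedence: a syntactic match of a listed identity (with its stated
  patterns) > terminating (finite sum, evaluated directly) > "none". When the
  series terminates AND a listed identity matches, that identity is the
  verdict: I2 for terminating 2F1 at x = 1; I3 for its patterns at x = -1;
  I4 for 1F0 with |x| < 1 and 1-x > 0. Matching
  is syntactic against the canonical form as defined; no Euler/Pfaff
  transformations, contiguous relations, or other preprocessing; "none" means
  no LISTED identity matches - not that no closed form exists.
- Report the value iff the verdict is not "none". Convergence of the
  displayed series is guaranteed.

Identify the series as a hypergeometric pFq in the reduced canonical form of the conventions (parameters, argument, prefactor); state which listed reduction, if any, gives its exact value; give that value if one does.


Prefactor 1, argument 1: 2F1 with upper {-7, 3} over lower {-\frac{8}{7}}. Verdict (x = 1): the Chu-Vandermonde identity I2 applies (terminating 2F1 at x = 1 with n = 7, b = 3, c = -\frac{8}{7}). Sum: -\frac{319}{612}.

Key step: x = 1 and (1)_k (C = 1, x = 1) is k! itself.
Adjacent-term ratio: r(k) = 1 * (k-7) (k+3) / [(k-\frac{8}{7}) (k+1)] - rational in k. x = 1; t_0 = 1; negate the roots.


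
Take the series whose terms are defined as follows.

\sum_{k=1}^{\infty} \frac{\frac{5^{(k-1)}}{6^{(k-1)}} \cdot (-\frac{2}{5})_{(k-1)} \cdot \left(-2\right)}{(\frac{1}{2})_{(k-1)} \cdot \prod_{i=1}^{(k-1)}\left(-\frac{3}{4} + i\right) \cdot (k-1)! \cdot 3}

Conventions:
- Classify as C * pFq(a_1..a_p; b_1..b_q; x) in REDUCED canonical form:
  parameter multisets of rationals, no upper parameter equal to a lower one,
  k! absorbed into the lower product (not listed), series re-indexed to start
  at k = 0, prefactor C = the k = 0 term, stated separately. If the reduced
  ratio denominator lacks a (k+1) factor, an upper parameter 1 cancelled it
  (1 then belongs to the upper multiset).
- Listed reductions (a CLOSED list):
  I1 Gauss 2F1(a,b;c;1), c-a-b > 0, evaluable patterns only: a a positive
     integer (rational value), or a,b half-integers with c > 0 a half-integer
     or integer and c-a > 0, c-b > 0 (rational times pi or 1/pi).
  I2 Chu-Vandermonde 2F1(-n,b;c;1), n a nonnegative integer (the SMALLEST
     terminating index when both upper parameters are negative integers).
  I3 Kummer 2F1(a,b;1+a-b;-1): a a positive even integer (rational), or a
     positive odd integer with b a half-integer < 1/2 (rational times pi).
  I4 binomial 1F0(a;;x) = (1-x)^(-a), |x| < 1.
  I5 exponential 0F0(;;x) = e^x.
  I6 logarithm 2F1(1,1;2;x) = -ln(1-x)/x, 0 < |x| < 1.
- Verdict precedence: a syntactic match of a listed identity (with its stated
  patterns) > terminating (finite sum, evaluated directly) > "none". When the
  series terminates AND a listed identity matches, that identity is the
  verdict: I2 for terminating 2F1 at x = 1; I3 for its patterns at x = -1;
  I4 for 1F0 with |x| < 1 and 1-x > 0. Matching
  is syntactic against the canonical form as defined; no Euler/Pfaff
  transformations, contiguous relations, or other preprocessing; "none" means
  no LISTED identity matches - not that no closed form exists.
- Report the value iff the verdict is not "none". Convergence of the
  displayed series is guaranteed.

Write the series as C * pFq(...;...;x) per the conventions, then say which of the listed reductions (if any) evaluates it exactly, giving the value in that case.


Key observation: t_0 = -\frac{2}{3} here, and the two geometric factors (C = -2/3) combine into one argument.
Step ratio: r(k) = \frac{5}{6} * (k-\frac{2}{5}) / [(k+\frac{1}{4}) (k+\frac{1}{2}) (k+1)] ; factor over Q: parameters, x = \frac{5}{6}, and C = -\frac{2}{3}.

At argument \frac{5}{6}: a 1F2 with upper {-\frac{2}{5}}, lower {\frac{1}{4}, \frac{1}{2}}, scaled by C = -\frac{2}{3}. Verdict: none. No listed pattern accepts 1F2(-\frac{2}{5}; \frac{1}{4}, \frac{1}{2}; \frac{5}{6}).


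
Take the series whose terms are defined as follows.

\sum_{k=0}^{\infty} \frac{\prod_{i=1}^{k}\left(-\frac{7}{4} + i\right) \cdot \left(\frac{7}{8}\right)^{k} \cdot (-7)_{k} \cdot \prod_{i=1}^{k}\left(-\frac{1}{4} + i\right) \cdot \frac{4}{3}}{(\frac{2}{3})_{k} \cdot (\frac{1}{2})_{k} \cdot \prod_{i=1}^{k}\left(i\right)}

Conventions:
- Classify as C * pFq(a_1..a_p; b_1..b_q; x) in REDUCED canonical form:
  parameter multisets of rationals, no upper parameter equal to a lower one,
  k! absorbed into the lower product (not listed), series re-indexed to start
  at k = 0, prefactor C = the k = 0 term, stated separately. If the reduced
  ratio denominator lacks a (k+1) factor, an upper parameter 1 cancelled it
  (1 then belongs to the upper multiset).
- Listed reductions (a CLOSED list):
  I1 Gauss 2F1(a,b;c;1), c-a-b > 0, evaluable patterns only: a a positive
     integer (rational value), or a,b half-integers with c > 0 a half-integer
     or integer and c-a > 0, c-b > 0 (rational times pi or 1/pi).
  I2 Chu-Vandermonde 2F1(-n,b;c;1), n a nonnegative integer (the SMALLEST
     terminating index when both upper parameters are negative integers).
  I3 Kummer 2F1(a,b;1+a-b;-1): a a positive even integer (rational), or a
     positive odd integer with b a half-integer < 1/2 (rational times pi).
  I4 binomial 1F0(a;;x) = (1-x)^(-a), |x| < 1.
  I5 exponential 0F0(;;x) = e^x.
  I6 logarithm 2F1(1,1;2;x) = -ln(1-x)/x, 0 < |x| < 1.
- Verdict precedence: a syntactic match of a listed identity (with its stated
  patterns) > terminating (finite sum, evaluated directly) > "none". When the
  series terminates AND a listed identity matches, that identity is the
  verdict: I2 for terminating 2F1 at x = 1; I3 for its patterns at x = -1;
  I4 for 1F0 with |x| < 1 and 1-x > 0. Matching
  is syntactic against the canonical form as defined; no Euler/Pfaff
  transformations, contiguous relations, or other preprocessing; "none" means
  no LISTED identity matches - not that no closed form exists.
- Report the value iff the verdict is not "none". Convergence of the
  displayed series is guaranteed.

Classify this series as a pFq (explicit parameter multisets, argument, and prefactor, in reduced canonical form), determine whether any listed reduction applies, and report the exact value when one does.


The series (x = \frac{7}{8}) is 3F2: upper {-7, -\frac{3}{4}, \frac{3}{4}}, lower {\frac{1}{2}, \frac{2}{3}}, prefactor \frac{4}{3}. Verdict: terminating. With -7 upstairs the series is a 8-term polynomial sum; evaluated term by term. Hence: \frac{270430004265593177}{23221685578629120}.

Key step: x = \frac{7}{8} and the product of the first k integers (C = 4/3) is k!.
Consecutive-term ratio: r(k) = \frac{7}{8} * (k-7) (k-\frac{3}{4}) (k+\frac{3}{4}) / [(k+\frac{1}{2}) (k+\frac{2}{3}) (k+1)] ; factor over Q: parameters, x = \frac{7}{8}, and C = \frac{4}{3}.


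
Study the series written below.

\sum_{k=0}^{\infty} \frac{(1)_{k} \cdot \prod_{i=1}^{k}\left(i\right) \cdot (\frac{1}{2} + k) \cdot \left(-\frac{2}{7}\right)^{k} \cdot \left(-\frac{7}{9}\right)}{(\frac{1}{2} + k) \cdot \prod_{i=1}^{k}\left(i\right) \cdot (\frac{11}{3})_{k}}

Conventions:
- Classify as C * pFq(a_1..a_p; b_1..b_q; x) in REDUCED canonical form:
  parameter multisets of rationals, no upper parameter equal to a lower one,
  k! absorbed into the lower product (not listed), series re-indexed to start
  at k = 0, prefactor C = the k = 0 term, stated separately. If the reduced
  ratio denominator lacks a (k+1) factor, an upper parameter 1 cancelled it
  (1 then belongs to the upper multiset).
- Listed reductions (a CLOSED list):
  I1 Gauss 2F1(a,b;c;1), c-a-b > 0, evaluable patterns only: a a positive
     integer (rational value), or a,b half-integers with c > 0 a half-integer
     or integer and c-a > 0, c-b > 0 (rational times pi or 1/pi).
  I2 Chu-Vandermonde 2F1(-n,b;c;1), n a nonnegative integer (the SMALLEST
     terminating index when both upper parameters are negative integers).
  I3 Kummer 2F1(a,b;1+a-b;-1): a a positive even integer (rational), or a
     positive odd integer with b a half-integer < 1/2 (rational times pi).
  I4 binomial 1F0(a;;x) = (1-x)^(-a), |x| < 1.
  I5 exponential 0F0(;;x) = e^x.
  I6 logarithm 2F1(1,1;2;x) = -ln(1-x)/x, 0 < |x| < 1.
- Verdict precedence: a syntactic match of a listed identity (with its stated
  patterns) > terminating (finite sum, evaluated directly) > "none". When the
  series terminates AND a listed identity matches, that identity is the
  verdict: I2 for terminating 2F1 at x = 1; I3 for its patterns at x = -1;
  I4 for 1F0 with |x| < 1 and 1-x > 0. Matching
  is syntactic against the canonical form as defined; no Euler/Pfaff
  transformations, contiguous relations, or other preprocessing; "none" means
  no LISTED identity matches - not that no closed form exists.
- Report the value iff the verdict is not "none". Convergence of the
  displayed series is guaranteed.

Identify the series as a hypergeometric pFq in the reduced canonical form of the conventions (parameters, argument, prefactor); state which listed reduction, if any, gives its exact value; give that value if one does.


The series (x = -\frac{2}{7}) is 2F1: upper {1, 1}, lower {\frac{11}{3}}, prefactor -\frac{7}{9}. Verdict: none - at argument -\frac{2}{7} the multisets {1, 1} ; {\frac{11}{3}} match no listed identity.

The tell: x = -\frac{2}{7} and the running product (C = -7/9, x = -2/7) telescopes to a rising factorial.
Step ratio: r(k) = -\frac{2}{7} * (k+1) (k+1) / [(k+\frac{11}{3}) (k+1)] - rational in k. x = -\frac{2}{7}; t_0 = -\frac{7}{9}; negate the roots.


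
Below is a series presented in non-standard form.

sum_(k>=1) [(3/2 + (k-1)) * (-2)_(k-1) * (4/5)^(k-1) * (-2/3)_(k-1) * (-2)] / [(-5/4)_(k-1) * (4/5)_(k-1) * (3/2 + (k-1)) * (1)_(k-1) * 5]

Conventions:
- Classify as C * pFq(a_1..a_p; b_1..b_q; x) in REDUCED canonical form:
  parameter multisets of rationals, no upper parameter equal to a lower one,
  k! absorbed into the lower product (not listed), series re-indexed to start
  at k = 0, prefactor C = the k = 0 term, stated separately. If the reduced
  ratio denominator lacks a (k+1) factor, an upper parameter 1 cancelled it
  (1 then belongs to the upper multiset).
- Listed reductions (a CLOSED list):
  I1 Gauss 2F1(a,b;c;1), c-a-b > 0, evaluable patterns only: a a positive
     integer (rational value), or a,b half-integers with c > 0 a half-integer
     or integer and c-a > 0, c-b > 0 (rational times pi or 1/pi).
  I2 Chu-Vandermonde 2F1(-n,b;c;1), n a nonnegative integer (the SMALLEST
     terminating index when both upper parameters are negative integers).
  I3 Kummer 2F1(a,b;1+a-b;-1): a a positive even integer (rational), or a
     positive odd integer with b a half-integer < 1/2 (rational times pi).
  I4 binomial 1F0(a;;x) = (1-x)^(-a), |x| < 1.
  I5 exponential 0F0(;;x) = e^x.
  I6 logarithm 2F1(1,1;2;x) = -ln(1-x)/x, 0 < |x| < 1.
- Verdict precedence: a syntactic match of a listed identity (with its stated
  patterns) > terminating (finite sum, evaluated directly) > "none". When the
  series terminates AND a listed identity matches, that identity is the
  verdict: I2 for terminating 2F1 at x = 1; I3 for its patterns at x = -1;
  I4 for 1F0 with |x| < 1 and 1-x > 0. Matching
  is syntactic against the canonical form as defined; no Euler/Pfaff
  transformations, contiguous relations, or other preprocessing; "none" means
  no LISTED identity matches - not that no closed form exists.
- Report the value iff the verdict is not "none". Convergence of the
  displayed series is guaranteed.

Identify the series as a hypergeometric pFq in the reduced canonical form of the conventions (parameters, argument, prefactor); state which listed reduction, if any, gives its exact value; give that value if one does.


With C = -2/5: the canonical form is 2F2(-2, -2/3; -5/4, 4/5; 4/5). Verdict: terminating - no listed pattern fits, but -2 in the upper list cuts the series at k = 2; direct evaluation. Sum: 62/405.

The tell: t_0 = -2/5 here, and the constant factors (C = -2/5) combine into one prefactor.
Adjacent-term ratio: r(k) = (4/5) * (k-2) (k-2/3) / [(k-5/4) (k+4/5) (k+1)] - rational in k, leading ratio (4/5); with t_0 = -2/5, classification follows.


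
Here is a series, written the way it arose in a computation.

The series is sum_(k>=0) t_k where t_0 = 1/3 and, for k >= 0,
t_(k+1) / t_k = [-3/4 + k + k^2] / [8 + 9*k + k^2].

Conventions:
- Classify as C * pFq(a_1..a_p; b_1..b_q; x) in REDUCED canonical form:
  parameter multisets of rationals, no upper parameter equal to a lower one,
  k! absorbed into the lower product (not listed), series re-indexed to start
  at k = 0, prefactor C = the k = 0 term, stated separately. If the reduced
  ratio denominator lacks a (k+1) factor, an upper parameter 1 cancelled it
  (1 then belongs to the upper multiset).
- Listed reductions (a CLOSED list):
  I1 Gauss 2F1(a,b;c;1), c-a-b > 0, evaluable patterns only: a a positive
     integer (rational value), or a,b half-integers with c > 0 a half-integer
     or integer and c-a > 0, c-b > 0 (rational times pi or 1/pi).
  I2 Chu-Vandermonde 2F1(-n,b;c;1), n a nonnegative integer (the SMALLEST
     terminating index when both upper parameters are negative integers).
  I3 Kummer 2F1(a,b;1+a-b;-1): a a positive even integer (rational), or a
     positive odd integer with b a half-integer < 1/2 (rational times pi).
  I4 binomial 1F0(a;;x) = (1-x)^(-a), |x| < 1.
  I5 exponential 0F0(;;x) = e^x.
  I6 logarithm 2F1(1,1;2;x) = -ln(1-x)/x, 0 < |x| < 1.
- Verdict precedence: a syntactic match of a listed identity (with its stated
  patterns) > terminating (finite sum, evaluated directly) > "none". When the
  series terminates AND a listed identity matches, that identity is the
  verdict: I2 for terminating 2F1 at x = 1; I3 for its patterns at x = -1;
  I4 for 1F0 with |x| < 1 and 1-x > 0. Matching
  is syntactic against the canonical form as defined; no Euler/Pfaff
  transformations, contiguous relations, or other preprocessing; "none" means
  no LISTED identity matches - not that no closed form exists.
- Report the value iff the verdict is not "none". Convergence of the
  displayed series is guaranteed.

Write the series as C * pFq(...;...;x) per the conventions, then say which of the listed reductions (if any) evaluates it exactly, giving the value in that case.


Classification (C = 1/3): 2F1 with upper {-1/2, 3/2}, lower {8}, argument x = 1. Verdict at x = 1: Gauss's theorem I1 (half-integer case) matches (x = 1; upper {-1/2, 3/2} half-integers, c = 8 in the evaluable pattern). Sum: (4194304/4459455) / pi.

First insight: t_0 = 1/3 here, and roots of the ratio polynomials (prefactor 1/3) are the negated parameters.
Adjacent-term ratio: r(k) = 1 * (k-1/2) (k+3/2) / [(k+8) (k+1)] - rational in k. x = 1; t_0 = 1/3; negate the roots.


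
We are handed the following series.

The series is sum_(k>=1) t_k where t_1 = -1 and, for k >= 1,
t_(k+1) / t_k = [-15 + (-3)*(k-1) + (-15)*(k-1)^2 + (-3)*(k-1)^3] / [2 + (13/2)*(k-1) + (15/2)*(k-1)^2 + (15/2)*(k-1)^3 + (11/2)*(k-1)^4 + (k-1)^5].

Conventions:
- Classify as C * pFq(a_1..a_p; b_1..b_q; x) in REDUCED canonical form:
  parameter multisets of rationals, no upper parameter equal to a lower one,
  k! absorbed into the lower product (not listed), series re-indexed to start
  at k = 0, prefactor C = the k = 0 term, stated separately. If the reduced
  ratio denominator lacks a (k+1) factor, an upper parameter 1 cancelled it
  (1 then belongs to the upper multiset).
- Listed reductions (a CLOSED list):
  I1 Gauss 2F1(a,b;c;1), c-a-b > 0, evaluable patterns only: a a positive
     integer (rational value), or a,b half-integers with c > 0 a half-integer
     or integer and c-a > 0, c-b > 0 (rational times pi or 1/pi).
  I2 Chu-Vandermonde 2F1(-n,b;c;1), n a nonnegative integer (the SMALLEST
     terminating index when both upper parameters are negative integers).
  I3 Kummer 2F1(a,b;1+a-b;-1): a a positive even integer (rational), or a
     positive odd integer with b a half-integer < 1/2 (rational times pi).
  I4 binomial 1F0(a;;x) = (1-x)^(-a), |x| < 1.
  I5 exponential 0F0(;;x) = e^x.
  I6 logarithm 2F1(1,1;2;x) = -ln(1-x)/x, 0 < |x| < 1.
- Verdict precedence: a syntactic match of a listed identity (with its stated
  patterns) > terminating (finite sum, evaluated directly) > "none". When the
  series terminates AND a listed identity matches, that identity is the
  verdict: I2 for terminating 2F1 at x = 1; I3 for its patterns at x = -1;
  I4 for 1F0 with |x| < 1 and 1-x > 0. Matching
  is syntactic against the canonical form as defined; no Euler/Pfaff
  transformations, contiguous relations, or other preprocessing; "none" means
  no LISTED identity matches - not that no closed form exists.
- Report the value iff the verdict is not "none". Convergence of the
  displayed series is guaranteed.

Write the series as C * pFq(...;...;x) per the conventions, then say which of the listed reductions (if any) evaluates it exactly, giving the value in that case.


Prefactor -1, argument -3: 1F2 with upper {5} over lower {1/2, 4}. Verdict: none here - no I1-I6 shape fits x = -3 with lower {1/2, 4}.

Key observation: t_0 being -1, factor the ratio over Q (prefactor -1): negated roots = parameters.
Adjacent-term ratio: r(k) = (-3) * (k+5) / [(k+1/2) (k+4) (k+1)] - rational; roots negated = parameters, x = (-3), C = -1.


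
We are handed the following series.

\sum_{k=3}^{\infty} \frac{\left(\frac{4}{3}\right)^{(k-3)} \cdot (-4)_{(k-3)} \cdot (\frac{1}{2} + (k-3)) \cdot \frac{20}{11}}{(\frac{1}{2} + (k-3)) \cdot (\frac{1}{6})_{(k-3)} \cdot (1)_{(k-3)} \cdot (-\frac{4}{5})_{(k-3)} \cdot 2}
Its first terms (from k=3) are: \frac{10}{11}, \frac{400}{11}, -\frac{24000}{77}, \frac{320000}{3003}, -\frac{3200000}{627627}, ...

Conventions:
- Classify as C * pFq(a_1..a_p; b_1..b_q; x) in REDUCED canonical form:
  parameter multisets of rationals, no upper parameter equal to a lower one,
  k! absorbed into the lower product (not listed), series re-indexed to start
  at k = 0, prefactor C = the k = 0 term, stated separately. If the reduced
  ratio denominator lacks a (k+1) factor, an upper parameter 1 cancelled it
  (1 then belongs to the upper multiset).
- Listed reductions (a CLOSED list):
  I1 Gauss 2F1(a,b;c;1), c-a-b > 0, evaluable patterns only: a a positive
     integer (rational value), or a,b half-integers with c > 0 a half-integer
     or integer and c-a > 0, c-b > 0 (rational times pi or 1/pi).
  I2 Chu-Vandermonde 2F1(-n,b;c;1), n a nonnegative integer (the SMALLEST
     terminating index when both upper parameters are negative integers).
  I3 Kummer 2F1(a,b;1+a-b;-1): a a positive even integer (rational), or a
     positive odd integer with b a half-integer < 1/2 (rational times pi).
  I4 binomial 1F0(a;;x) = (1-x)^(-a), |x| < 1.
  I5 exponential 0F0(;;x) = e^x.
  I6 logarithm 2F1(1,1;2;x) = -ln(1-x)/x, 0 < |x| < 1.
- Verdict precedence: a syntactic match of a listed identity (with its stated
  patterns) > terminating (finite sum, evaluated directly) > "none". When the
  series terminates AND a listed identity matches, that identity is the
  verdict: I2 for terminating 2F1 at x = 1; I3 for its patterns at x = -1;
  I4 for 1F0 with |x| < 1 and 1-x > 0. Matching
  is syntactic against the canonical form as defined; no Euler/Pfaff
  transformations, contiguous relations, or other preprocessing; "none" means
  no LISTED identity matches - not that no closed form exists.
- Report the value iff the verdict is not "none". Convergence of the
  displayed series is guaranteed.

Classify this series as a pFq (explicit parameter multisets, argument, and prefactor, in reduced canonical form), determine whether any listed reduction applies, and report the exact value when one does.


x = \frac{4}{3} here; the reduced form reads 1F2, upper {-4}, lower {-\frac{4}{5}, \frac{1}{6}}, C = \frac{10}{11}. Verdict: terminating. With -4 upstairs the series is a 5-term polynomial sum; evaluated term by term. Its exact value is -\frac{108550630}{627627}.

The tell: x = \frac{4}{3} and (1)_k (C = 10/11, x = 4/3) is k! itself.
Step ratio: r(k) = \frac{4}{3} * (k-4) / [(k-\frac{4}{5}) (k+\frac{1}{6}) (k+1)] - rational in k, leading ratio \frac{4}{3}; with t_0 = \frac{10}{11}, classification follows.


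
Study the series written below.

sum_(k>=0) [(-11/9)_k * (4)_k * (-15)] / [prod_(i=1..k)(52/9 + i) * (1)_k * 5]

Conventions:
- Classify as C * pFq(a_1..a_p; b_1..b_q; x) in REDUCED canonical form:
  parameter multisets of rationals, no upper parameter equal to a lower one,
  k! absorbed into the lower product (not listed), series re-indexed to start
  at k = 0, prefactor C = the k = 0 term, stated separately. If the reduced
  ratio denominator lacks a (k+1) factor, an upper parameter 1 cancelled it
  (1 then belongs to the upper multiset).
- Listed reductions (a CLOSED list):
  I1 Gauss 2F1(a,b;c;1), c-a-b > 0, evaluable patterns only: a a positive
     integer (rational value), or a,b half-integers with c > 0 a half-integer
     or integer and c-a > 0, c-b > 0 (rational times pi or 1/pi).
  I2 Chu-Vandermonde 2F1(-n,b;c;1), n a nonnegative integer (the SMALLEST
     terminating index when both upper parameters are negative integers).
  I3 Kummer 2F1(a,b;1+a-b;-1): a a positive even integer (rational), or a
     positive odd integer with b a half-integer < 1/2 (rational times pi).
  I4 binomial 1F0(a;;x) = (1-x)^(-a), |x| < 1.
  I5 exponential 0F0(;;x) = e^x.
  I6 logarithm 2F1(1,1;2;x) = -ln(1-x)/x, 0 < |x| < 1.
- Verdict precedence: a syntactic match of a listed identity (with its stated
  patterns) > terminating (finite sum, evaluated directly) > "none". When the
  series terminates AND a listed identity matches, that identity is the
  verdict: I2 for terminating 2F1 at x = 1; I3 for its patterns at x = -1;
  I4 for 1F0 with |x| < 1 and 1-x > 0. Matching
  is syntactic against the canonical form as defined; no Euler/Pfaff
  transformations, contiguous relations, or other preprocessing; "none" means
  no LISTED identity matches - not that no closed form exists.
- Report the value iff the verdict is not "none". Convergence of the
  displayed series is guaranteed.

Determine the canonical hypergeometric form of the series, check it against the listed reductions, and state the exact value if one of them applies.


At argument 1: a 2F1 with upper {-11/9, 4}, lower {61/9}, scaled by C = -3. Verdict: the Gauss summation I1 matches (x = 1: the Gamma ratio telescopes since c-a-b = 4 > 0 and a = 4 in Z>0). Exact value: -47515/45927.

Key step: t_0 being -3, (1)_k (C = -3) is k! itself.
Step ratio: r(k) = 1 * (k-11/9) (k+4) / [(k+61/9) (k+1)] - poly over poly, x = 1 from leading terms; C = -3 at k = 0.


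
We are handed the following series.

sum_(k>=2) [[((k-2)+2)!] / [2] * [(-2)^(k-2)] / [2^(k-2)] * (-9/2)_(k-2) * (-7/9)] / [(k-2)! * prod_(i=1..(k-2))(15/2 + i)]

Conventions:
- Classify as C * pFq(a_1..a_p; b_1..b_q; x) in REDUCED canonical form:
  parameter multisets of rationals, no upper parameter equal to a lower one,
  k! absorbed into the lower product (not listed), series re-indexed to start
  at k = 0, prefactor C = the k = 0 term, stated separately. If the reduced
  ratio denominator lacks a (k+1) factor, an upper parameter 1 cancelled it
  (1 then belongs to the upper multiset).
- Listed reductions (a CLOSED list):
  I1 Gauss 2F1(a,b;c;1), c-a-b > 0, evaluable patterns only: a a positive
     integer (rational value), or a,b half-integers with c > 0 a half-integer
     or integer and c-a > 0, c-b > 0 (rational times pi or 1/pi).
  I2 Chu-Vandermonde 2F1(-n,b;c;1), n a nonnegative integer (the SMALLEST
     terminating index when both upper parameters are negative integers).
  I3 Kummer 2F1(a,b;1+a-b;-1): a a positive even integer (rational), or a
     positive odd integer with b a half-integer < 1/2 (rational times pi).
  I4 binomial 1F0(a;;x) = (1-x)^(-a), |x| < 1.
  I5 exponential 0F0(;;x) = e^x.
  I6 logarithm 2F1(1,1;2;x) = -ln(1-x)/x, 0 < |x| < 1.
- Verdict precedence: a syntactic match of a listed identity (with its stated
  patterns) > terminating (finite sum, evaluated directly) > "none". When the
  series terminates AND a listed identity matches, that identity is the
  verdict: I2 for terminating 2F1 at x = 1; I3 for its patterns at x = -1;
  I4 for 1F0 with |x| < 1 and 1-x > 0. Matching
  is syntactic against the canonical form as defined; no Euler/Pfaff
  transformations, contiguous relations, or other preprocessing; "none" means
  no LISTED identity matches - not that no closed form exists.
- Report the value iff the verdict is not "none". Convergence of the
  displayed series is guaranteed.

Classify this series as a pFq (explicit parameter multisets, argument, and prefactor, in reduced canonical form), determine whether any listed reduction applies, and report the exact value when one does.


This is -7/9 * 2F1(-9/2, 3; 17/2; -1) in reduced canonical form. Verdict at x = -1: Kummer (I3) matches (x = -1; c = 17/2 equals 1+a-b for upper {-9/2, 3}: listed pattern). Hence: (-35035/32768) * pi.

Key observation: t_0 = -7/9 here, and the factorial ratio (C = -7/9, x = -1) (k+a-1)!/(a-1)! is a rising factorial (a)_k.
Consecutive-term ratio: r(k) = (-1) * (k-9/2) (k+3) / [(k+17/2) (k+1)] - rational; roots negated = parameters, x = (-1), C = -7/9.


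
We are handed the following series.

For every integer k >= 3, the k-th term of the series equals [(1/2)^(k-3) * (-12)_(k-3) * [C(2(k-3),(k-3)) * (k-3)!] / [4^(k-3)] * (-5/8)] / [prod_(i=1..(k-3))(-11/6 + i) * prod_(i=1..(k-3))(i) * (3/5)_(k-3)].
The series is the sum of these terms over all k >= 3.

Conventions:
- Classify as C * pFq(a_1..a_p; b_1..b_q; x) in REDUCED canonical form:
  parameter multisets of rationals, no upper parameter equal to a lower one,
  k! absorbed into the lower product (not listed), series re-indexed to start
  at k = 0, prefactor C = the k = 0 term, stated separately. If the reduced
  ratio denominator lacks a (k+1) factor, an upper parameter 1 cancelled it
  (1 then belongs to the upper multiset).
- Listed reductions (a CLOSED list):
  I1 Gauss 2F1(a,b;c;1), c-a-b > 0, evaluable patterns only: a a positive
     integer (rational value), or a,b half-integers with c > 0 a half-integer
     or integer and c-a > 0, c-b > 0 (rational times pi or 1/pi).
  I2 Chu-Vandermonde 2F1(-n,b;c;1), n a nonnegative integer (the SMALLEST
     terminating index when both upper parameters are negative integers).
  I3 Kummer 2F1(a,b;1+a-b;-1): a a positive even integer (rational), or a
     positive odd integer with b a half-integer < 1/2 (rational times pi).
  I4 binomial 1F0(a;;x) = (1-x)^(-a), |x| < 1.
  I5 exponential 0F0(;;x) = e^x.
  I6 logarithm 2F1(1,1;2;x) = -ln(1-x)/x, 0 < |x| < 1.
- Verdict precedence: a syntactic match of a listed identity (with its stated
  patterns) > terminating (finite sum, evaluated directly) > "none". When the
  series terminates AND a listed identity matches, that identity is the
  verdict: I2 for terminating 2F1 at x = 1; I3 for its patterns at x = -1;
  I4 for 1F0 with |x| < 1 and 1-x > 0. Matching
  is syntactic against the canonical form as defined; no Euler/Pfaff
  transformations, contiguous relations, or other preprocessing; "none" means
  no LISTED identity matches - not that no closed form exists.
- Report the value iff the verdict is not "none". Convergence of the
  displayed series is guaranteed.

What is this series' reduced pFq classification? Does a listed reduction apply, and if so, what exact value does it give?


Prefactor -5/8, argument 1/2: 2F2 with upper {-12, 1/2} over lower {-5/6, 3/5}. Verdict: terminating - no listed pattern fits, but -12 in the upper list cuts the series at k = 12; direct evaluation. Sum: 10513149069925278413912855/1913173341267743217811456.

Key step: x = (1/2) and the lower running product (C = -5/8) is a rising factorial.
Adjacent-term ratio: r(k) = (1/2) * (k-12) (k+1/2) / [(k-5/6) (k+3/5) (k+1)] - poly over poly, x = (1/2) from leading terms; C = -5/8 at k = 0.


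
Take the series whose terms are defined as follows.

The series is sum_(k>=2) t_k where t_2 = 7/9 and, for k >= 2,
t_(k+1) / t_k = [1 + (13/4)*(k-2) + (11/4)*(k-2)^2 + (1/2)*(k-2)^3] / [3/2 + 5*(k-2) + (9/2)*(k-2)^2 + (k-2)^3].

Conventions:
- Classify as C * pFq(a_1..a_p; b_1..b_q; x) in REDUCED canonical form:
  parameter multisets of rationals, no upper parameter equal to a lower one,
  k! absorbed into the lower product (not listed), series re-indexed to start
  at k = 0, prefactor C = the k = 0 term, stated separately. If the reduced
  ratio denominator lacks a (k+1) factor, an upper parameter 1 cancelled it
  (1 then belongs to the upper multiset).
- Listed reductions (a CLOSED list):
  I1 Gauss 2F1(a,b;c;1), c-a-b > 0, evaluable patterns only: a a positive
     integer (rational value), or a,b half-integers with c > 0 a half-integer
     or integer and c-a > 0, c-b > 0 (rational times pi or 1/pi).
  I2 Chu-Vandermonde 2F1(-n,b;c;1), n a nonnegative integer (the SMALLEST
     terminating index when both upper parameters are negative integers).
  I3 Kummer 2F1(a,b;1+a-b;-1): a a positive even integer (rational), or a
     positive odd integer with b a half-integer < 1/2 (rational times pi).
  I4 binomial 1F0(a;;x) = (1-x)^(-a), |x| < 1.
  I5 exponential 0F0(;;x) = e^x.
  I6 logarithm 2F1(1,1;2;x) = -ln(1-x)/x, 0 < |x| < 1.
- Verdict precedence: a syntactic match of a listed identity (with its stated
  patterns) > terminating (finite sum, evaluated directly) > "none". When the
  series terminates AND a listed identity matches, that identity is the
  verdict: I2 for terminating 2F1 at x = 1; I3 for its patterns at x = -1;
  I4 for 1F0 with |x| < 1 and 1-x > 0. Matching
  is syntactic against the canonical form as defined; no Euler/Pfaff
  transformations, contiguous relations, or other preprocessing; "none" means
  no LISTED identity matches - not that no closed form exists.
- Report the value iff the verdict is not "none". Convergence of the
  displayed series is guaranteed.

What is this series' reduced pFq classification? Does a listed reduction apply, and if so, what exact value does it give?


The series (x = 1/2) is 2F1: upper {1, 4}, lower {3}, prefactor 7/9. Verdict: none (x = 1/2): each listed identity misses the multisets {1, 4} ; {3}.

First insight: from the first term 7/9: cancel k + 1/2 from the displayed ratio first; then prefactor 7/9.
Consecutive-term ratio: r(k) = (1/2) * (k+1) (k+4) / [(k+3) (k+1)] - rational in k, leading ratio (1/2); with t_0 = 7/9, classification follows.


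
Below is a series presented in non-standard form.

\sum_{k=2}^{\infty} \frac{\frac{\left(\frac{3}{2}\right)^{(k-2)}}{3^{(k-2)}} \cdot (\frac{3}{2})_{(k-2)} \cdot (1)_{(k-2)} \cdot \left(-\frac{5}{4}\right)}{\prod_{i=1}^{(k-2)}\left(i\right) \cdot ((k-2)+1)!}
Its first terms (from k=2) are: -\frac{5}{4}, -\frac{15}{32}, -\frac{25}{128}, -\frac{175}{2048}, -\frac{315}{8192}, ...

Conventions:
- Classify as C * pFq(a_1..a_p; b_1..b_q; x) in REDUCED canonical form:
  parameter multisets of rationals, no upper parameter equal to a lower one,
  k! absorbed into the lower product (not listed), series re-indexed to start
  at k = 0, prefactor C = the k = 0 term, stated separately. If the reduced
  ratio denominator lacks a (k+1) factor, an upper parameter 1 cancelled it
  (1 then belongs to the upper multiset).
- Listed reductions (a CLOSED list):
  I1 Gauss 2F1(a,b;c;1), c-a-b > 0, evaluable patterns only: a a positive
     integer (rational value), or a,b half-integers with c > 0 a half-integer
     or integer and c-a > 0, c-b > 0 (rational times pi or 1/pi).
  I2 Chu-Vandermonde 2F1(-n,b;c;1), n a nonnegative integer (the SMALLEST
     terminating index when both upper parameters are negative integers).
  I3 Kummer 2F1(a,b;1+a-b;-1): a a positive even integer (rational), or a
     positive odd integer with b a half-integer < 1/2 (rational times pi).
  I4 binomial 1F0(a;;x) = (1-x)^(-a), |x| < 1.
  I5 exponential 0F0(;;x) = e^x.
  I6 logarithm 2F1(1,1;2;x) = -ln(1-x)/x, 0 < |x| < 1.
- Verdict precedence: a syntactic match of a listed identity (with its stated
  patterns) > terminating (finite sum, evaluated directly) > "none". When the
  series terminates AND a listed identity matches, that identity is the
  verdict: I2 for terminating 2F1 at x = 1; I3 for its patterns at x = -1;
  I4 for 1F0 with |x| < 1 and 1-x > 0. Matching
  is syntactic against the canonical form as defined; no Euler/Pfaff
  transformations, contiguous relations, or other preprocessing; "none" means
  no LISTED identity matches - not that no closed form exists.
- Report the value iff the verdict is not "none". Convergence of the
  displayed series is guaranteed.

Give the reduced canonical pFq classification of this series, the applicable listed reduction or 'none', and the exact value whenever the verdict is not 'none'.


With C = -\frac{5}{4}: the canonical form is 2F1(1, \frac{3}{2}; 2; \frac{1}{2}). Verdict: none here - no I1-I6 shape fits x = \frac{1}{2} with lower {2}.

Key step: from the first term -\frac{5}{4}: the two k-th powers (prefactor -5/4) combine into one argument.
Consecutive-term ratio: r(k) = \frac{1}{2} * (k+1) (k+\frac{3}{2}) / [(k+2) (k+1)] - rational; roots negated = parameters, x = \frac{1}{2}, C = -\frac{5}{4}.


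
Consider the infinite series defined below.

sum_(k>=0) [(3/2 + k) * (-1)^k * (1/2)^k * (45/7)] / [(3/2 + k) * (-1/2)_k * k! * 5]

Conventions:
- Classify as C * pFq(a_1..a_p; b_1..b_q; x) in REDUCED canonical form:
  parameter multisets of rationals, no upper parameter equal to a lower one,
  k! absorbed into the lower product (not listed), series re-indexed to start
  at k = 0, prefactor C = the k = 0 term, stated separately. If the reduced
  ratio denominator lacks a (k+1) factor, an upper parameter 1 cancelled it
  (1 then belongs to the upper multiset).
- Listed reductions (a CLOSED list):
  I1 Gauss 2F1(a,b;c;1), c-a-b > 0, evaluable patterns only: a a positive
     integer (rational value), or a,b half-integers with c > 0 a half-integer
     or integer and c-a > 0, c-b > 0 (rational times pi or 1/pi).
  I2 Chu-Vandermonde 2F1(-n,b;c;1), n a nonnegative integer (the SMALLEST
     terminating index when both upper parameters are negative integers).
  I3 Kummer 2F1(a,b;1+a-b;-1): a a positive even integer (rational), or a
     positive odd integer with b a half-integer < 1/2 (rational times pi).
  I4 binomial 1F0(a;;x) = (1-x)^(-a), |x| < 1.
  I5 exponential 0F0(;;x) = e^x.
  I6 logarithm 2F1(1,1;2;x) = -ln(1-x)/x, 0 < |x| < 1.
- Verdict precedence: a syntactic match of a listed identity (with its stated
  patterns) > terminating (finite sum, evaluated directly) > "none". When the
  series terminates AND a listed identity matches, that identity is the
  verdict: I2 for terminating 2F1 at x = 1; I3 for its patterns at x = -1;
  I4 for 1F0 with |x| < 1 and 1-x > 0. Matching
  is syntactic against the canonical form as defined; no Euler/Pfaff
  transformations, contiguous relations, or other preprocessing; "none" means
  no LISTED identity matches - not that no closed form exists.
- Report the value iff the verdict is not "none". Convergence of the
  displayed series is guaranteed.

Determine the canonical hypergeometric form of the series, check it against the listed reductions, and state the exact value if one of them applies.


With C = 9/7: the canonical form is 0F1(-; -1/2; -1/2). Verdict: none - this 0F1 at x = -1/2 matches no listed pattern, and upper {-} holds no stopper.

Key observation: t_0 = 9/7 here, and k + 3/2 divides numerator and denominator alike; C = 9/7, x = -1/2 after cancelling.
Step ratio: r(k) = (-1/2) * 1 / [(k-1/2) (k+1)] - rational in k, leading ratio (-1/2); with t_0 = 9/7, classification follows.


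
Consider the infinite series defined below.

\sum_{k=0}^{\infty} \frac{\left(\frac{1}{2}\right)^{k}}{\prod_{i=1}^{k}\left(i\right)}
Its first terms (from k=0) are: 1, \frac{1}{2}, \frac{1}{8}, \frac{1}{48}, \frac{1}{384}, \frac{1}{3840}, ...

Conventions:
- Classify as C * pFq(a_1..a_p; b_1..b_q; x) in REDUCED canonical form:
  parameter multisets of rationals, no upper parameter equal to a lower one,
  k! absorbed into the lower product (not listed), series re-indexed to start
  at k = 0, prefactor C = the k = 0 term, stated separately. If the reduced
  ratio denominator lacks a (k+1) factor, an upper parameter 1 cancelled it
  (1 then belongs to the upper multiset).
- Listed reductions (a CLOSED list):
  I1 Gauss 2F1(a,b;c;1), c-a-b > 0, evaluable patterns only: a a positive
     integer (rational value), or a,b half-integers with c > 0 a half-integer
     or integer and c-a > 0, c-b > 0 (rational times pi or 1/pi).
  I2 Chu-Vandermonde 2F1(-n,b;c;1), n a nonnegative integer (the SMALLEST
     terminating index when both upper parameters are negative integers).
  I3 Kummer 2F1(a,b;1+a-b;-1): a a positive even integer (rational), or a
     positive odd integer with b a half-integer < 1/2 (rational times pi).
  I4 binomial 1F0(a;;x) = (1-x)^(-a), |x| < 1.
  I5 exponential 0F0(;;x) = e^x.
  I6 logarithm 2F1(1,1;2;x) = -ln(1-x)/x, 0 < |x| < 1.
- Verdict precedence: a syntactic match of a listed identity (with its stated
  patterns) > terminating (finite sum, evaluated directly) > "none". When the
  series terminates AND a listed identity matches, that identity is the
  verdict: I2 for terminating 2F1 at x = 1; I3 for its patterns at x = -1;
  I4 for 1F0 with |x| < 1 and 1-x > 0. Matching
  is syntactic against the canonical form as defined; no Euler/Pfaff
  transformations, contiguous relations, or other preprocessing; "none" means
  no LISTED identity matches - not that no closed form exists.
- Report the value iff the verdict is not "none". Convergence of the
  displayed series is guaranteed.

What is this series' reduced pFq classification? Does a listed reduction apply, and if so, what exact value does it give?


Canonical form: C = 1 times 0F0 with upper {-}, lower {-}, x = \frac{1}{2}. Verdict: exponential (I5) applies (the 0F0 exponential series at x = \frac{1}{2}). Value: e^{\frac{1}{2}}.

Structural cue: t_0 = 1 here, and the product of the first k integers (C = 1) is k!.
Step ratio: r(k) = \frac{1}{2} * 1 / [(k+1)] - rational; roots negated = parameters, x = \frac{1}{2}, C = 1.


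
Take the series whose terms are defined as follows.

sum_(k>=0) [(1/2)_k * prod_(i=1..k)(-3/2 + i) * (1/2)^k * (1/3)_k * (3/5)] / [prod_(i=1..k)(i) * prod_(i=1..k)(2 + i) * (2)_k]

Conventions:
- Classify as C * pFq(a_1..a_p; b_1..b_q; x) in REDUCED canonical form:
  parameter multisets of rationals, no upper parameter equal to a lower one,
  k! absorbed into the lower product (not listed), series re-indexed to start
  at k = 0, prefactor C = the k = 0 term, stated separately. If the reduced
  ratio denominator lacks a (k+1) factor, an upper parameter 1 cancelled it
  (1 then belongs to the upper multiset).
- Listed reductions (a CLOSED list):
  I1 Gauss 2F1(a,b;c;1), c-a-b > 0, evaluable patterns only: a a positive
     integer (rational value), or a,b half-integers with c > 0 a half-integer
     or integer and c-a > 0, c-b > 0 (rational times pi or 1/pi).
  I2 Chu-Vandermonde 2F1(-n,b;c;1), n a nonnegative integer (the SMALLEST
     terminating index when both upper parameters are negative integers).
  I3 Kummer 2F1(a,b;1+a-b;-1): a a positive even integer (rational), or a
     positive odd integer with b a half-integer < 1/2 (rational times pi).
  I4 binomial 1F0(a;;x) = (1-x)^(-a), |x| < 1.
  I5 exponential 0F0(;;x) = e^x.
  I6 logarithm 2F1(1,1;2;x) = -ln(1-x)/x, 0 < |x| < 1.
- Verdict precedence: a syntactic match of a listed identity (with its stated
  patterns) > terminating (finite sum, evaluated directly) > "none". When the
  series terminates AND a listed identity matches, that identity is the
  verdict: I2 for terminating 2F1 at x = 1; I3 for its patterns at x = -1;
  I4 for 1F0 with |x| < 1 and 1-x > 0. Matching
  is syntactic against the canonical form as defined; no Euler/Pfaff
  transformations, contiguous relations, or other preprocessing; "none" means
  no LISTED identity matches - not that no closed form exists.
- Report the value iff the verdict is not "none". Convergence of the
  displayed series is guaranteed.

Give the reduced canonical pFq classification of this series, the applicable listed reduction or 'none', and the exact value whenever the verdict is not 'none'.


With C = 3/5: the canonical form is 3F2(-1/2, 1/3, 1/2; 2, 3; 1/2). Verdict: no listed reduction: x = 1/2 and upper {-1/2, 1/3, 1/2} fail every I1-I6 pattern.

Key step: t_0 being 3/5, the product of the first k integers (C = 3/5, x = 1/2) is k!.
Term ratio: r(k) = (1/2) * (k-1/2) (k+1/3) (k+1/2) / [(k+2) (k+3) (k+1)] - poly over poly, x = (1/2) from leading terms; C = 3/5 at k = 0.
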